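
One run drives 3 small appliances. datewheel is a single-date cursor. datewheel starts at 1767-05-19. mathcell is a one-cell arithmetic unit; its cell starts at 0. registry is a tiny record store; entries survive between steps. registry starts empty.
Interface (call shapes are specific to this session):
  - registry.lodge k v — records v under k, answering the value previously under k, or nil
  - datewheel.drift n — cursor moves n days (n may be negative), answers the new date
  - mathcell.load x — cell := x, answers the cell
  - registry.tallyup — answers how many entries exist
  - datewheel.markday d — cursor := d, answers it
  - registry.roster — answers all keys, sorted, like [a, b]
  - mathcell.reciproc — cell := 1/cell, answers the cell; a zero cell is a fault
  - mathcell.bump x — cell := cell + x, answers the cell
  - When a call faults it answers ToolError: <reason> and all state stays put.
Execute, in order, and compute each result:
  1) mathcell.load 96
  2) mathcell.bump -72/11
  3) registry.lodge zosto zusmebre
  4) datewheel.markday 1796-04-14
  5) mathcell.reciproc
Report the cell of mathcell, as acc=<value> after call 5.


Answer: acc=11/984

Derivation:
-- mathcell.load(x→96) == 96
-- mathcell.bump(x→-72/11) == 984/11
-- registry.lodge(k→zosto, v→zusmebre) == nil
-- datewheel.markday(d→1796-04-14) == 1796-04-14
-- mathcell.reciproc() == 11/984


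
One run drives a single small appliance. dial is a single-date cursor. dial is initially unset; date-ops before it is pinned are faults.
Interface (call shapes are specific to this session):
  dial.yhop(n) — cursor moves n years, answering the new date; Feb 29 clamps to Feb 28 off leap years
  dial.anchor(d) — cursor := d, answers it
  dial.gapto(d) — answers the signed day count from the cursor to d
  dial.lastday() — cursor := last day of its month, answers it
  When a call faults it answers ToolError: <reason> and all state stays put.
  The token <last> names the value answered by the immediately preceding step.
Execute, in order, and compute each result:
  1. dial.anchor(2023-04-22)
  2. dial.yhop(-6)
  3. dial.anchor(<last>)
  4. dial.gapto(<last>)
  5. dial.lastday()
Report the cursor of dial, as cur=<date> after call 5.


==> anchor(d=2023-04-22)
<== 2023-04-22
==> yhop(n=-6)
<== 2017-04-22
==> anchor(d=<last>)
<== 2017-04-22
==> gapto(d=<last>)
<== 0
==> lastday()
<== 2017-04-30

Answer: cur=2017-04-30


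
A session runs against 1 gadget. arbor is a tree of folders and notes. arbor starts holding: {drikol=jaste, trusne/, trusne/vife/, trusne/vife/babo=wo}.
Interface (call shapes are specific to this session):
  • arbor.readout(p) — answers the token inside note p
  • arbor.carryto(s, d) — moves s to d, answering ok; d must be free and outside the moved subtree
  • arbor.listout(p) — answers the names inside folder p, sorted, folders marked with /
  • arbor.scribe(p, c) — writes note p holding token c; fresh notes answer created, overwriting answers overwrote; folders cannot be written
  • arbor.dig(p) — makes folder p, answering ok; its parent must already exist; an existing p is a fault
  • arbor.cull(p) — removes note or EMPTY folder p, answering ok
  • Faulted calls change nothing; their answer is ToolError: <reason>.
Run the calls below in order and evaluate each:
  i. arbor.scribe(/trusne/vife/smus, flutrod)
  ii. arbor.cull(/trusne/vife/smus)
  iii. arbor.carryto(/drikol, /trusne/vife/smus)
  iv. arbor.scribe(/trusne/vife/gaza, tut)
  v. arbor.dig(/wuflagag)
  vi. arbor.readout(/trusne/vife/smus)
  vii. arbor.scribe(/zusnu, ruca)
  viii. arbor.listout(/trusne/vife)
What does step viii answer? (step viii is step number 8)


Answer: [babo, gaza, smus]

Derivation:
==> arbor.scribe(p→/trusne/vife/smus, c→flutrod)
<== created
==> arbor.cull(p→/trusne/vife/smus)
<== ok
==> arbor.carryto(s→/drikol, d→/trusne/vife/smus)
<== ok
==> arbor.scribe(p→/trusne/vife/gaza, c→tut)
<== created
==> arbor.dig(p→/wuflagag)
<== ok
==> arbor.readout(p→/trusne/vife/smus)
<== jaste
==> arbor.scribe(p→/zusnu, c→ruca)
<== created
==> arbor.listout(p→/trusne/vife)
<== [babo, gaza, smus]


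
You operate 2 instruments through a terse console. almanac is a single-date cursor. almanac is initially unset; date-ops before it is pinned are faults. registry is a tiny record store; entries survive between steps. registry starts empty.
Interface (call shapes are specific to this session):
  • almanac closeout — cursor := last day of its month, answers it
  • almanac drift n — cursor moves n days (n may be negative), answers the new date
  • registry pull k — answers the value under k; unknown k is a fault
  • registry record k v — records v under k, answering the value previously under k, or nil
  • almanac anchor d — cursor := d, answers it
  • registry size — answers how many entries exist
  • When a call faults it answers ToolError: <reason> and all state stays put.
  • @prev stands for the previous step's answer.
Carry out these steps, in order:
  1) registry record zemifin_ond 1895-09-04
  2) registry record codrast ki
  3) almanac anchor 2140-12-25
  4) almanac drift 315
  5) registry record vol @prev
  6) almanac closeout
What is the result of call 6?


Answer: 2141-11-30

Derivation:
$ registry record k=zemifin_ond v=1895-09-04
  nil
$ registry record k=codrast v=ki
  nil
$ almanac anchor d=2140-12-25
  2140-12-25
$ almanac drift n=315
  2141-11-05
$ registry record k=vol v=@prev
  nil
$ almanac closeout
  2141-11-30


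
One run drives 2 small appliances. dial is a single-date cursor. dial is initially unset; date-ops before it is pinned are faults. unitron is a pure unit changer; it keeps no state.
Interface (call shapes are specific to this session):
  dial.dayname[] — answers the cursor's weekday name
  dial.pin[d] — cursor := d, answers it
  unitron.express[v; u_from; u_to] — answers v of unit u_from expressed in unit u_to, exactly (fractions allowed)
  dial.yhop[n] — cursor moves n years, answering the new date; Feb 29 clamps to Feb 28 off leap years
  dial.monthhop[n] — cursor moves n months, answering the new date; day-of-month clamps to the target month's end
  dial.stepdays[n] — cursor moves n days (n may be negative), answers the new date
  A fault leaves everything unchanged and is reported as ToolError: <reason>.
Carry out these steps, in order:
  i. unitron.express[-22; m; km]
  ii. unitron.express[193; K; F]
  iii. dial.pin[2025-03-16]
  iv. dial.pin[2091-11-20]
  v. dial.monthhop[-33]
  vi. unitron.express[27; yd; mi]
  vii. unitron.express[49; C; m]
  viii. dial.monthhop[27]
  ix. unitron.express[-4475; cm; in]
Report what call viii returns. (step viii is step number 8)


Answer: 2091-05-20

Derivation:
// unitron.express(v=-22, u_from=m, u_to=km) == -11/500
// unitron.express(v=193, u_from=K, u_to=F) == -11227/100
// dial.pin(d=2025-03-16) == 2025-03-16
// dial.pin(d=2091-11-20) == 2091-11-20
// dial.monthhop(n=-33) == 2089-02-20
// unitron.express(v=27, u_from=yd, u_to=mi) == 27/1760
// unitron.express(v=49, u_from=C, u_to=m) == ToolError: incompatible units
// dial.monthhop(n=27) == 2091-05-20
// unitron.express(v=-4475, u_from=cm, u_to=in) == -223750/127


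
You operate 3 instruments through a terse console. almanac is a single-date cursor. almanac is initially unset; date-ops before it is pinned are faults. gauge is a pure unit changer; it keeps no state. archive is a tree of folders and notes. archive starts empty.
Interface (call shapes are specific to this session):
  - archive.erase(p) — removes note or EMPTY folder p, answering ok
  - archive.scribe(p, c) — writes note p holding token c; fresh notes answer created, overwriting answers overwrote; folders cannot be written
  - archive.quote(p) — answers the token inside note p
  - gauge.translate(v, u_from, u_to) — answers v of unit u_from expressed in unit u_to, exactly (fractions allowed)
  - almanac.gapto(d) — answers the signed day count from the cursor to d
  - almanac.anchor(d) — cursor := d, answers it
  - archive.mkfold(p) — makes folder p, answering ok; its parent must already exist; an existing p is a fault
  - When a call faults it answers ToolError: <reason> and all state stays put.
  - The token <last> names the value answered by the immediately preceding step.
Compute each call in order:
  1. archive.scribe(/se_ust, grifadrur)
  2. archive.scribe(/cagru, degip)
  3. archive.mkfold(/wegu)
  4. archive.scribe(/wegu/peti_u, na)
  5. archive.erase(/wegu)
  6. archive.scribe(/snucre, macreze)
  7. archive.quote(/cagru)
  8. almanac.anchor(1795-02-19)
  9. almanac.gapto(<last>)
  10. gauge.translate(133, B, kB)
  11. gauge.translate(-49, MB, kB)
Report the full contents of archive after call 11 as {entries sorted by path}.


Answer: {cagru=degip, se_ust=grifadrur, snucre=macreze, wegu/, wegu/peti_u=na}

Derivation:
>>> archive.scribe p=/se_ust c=grifadrur
[out] created
>>> archive.scribe p=/cagru c=degip
[out] created
>>> archive.mkfold p=/wegu
[out] ok
>>> archive.scribe p=/wegu/peti_u c=na
[out] created
>>> archive.erase p=/wegu
[out] ToolError: not empty
>>> archive.scribe p=/snucre c=macreze
[out] created
>>> archive.quote p=/cagru
[out] degip
>>> almanac.anchor d=1795-02-19
[out] 1795-02-19
>>> almanac.gapto d=<last>
[out] 0
>>> gauge.translate v=133 u_from=B u_to=kB
[out] 133/1000
>>> gauge.translate v=-49 u_from=MB u_to=kB
[out] -49000


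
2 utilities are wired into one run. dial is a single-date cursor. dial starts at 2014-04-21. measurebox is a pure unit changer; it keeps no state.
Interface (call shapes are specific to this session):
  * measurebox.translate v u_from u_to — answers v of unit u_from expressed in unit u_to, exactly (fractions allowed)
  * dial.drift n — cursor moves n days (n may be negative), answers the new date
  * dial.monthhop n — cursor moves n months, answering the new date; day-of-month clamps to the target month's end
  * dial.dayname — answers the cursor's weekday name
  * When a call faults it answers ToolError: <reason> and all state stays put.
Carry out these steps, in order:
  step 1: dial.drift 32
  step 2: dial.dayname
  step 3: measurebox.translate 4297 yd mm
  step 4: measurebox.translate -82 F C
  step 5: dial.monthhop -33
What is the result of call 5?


Answer: 2011-08-23

Derivation:
==> drift(32)
<== 2014-05-23
==> dayname()
<== Friday
==> translate(4297, yd, mm)
<== 19645884/5
==> translate(-82, F, C)
<== -190/3
==> monthhop(-33)
<== 2011-08-23


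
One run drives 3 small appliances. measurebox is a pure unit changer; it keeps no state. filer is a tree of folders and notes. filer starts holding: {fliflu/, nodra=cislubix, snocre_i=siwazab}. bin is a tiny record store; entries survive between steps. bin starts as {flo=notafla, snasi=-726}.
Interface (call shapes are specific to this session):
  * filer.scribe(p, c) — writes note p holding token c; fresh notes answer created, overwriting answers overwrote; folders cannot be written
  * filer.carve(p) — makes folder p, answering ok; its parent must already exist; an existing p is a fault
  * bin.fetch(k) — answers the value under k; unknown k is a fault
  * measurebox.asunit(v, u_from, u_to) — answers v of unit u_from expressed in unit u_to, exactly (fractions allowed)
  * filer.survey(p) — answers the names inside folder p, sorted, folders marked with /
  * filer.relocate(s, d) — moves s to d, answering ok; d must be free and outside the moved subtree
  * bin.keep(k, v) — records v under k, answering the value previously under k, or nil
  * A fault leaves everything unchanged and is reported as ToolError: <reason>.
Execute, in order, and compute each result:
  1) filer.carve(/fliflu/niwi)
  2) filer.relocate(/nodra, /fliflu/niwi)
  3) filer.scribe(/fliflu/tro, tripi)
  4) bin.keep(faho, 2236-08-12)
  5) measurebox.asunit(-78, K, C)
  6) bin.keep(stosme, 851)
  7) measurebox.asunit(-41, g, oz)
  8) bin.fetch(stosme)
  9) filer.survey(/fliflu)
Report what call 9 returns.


Do: carve[/fliflu/niwi]
See: ok
Do: relocate[/nodra; /fliflu/niwi]
See: ToolError: exists
Do: scribe[/fliflu/tro; tripi]
See: created
Do: keep[faho; 2236-08-12]
See: nil
Do: asunit[-78; K; C]
See: -7023/20
Do: keep[stosme; 851]
See: nil
Do: asunit[-41; g; oz]
See: -65600000/45359237
Do: fetch[stosme]
See: 851
Do: survey[/fliflu]
See: [niwi/, tro]

Answer: [niwi/, tro]


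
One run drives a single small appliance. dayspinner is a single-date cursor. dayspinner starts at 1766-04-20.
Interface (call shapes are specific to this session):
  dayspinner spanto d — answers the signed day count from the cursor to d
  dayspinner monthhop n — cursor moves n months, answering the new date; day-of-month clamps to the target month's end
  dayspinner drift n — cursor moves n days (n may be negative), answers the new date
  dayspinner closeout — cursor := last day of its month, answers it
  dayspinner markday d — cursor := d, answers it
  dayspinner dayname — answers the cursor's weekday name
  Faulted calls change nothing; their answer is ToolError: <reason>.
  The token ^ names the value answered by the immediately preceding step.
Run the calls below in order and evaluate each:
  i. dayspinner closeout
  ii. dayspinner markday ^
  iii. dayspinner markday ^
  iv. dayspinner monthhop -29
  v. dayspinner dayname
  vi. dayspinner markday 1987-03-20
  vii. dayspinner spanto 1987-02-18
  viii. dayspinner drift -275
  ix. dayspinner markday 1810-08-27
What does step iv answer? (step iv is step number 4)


Answer: 1763-11-30

Derivation:
==> dayspinner closeout()
<== 1766-04-30
==> dayspinner markday(d='^')
<== 1766-04-30
==> dayspinner markday(d='^')
<== 1766-04-30
==> dayspinner monthhop(n='-29')
<== 1763-11-30
==> dayspinner dayname()
<== Wednesday
==> dayspinner markday(d='1987-03-20')
<== 1987-03-20
==> dayspinner spanto(d='1987-02-18')
<== -30
==> dayspinner drift(n='-275')
<== 1986-06-18
==> dayspinner markday(d='1810-08-27')
<== 1810-08-27


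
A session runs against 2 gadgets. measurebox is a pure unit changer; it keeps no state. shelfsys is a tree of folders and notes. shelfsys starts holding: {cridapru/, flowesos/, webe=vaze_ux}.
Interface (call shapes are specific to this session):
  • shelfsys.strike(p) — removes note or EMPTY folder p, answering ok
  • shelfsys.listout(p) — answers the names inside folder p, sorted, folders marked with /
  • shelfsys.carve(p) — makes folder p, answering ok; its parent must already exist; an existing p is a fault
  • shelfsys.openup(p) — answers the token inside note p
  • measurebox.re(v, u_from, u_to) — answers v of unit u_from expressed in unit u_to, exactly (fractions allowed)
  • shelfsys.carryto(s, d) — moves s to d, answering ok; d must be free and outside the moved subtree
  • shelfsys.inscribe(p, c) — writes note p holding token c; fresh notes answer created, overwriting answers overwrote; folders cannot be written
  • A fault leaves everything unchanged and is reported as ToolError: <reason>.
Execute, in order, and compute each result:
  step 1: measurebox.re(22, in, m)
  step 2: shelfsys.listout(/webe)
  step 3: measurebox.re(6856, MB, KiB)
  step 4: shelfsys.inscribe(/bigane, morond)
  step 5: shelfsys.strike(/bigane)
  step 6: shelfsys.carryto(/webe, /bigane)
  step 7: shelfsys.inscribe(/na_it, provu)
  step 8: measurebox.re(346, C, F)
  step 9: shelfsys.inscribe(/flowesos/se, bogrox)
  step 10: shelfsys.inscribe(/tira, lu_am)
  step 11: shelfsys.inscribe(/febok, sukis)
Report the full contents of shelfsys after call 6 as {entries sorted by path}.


Answer: {bigane=vaze_ux, cridapru/, flowesos/}

Derivation:
;; measurebox.re(v=22, u_from=in, u_to=m) -> 1397/2500
;; shelfsys.listout(p=/webe) -> ToolError: not a directory
;; measurebox.re(v=6856, u_from=MB, u_to=KiB) -> 13390625/2
;; shelfsys.inscribe(p=/bigane, c=morond) -> created
;; shelfsys.strike(p=/bigane) -> ok
;; shelfsys.carryto(s=/webe, d=/bigane) -> ok
;; shelfsys.inscribe(p=/na_it, c=provu) -> created
;; measurebox.re(v=346, u_from=C, u_to=F) -> 3274/5
;; shelfsys.inscribe(p=/flowesos/se, c=bogrox) -> created
;; shelfsys.inscribe(p=/tira, c=lu_am) -> created
;; shelfsys.inscribe(p=/febok, c=sukis) -> created


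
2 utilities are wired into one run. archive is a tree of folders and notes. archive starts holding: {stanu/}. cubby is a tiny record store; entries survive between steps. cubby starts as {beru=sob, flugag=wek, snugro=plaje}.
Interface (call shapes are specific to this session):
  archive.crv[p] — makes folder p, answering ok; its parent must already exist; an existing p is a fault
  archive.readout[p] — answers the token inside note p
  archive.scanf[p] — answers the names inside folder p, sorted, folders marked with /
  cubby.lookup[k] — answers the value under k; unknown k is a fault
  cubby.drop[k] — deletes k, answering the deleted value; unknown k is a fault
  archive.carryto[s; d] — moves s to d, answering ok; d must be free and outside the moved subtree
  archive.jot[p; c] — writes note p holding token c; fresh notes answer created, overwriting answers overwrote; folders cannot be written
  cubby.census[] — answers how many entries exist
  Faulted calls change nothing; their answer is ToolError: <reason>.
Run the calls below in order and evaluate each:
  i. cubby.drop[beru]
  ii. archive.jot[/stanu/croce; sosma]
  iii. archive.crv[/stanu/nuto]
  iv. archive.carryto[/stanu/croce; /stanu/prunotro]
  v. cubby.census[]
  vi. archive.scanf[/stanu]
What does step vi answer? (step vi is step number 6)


Answer: [nuto/, prunotro]

Derivation:
! drop(beru) ~> sob
! jot(/stanu/croce, sosma) ~> created
! crv(/stanu/nuto) ~> ok
! carryto(/stanu/croce, /stanu/prunotro) ~> ok
! census() ~> 2
! scanf(/stanu) ~> [nuto/, prunotro]


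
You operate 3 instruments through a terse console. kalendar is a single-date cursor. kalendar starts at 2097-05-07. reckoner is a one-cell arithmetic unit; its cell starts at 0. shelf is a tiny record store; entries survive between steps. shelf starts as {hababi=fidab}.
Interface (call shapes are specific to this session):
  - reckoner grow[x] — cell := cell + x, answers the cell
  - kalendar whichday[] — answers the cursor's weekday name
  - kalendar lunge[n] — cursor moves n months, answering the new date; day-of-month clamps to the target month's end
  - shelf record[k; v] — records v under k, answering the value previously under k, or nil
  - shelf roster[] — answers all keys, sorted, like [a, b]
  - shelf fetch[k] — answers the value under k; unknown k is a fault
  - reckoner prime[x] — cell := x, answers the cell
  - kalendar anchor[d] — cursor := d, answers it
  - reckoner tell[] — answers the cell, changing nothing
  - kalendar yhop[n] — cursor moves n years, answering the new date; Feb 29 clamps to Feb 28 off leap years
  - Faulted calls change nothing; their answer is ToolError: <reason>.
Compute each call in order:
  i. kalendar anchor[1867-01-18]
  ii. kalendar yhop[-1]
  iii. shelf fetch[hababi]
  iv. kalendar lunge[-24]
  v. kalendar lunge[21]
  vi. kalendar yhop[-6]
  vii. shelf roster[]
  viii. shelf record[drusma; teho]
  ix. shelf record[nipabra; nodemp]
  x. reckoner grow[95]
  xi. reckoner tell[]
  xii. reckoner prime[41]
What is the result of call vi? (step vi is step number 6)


Answer: 1859-10-18

Derivation:
I try kalendar anchor(1867-01-18), — result: 1867-01-18.
I use kalendar yhop(-1), which returns 1866-01-18.
I call shelf fetch(hababi), giving fidab.
I try kalendar lunge(-24), which returns 1864-01-18.
Using kalendar lunge(21): 1865-10-18.
I invoke kalendar yhop(-6), → 1859-10-18.
Calling shelf roster(), and see [hababi].
Next I call shelf record(drusma, teho), → nil.
I invoke shelf record(nipabra, nodemp), and see nil.
I invoke reckoner grow(95), → 95.
I call reckoner tell(), and see 95.
I invoke reckoner prime(41), and observe 41.


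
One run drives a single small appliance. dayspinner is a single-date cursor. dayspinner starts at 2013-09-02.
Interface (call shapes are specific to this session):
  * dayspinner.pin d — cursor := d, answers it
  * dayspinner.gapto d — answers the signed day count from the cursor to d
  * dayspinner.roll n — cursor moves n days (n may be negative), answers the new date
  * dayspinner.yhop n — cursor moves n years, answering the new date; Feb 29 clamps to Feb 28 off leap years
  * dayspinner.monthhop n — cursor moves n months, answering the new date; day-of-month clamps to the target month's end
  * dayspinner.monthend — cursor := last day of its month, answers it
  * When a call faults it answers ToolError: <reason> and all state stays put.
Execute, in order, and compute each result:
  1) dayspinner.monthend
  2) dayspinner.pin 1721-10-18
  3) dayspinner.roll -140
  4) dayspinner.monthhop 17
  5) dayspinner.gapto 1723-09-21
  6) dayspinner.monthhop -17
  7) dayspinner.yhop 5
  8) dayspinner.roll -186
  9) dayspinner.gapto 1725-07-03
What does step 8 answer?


Answer: 1725-11-26

Derivation:
% monthend
= 2013-09-30
% pin d=1721-10-18
= 1721-10-18
% roll n=-140
= 1721-05-31
% monthhop n=17
= 1722-10-31
% gapto d=1723-09-21
= 325
% monthhop n=-17
= 1721-05-31
% yhop n=5
= 1726-05-31
% roll n=-186
= 1725-11-26
% gapto d=1725-07-03
= -146


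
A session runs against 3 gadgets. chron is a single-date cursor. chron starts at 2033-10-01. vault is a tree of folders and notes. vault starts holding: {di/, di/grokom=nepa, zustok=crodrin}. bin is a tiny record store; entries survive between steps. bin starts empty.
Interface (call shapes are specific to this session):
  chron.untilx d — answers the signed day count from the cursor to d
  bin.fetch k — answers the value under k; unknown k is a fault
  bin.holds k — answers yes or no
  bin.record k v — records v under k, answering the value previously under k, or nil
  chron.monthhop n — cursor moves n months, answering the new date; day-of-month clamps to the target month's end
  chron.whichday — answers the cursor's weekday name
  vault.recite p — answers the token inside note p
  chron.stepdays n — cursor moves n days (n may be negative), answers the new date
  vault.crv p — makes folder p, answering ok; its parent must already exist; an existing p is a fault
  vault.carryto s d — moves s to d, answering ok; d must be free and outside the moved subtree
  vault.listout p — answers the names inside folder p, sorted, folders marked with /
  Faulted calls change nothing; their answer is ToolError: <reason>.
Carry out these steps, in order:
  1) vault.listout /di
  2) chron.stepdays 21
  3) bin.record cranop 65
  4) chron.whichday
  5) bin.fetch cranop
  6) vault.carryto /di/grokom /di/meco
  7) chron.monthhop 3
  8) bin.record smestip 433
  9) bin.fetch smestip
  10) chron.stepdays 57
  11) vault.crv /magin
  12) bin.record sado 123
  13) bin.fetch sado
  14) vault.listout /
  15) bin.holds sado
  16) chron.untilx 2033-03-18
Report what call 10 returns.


Next I call vault.listout passing /di, yielding [grokom].
I call chron.stepdays passing 21: 2033-10-22.
I try bin.record passing cranop, 65, → nil.
Using chron.whichday(), — result: Saturday.
Next I call bin.fetch passing cranop, — result: 65.
I run vault.carryto passing /di/grokom, /di/meco, → ok.
Calling chron.monthhop passing 3, which returns 2034-01-22.
I run bin.record passing smestip, 433, → nil.
Using bin.fetch passing smestip: 433.
Using chron.stepdays passing 57, which returns 2034-03-20.
I call vault.crv passing /magin, and get ok.
I use bin.record passing sado, 123, → nil.
Then bin.fetch passing sado, which returns 123.
Now I run vault.listout passing /, → [di/, magin/, zustok].
I call bin.holds passing sado, — result: yes.
Calling chron.untilx passing 2033-03-18, and get -367.

Answer: 2034-03-20


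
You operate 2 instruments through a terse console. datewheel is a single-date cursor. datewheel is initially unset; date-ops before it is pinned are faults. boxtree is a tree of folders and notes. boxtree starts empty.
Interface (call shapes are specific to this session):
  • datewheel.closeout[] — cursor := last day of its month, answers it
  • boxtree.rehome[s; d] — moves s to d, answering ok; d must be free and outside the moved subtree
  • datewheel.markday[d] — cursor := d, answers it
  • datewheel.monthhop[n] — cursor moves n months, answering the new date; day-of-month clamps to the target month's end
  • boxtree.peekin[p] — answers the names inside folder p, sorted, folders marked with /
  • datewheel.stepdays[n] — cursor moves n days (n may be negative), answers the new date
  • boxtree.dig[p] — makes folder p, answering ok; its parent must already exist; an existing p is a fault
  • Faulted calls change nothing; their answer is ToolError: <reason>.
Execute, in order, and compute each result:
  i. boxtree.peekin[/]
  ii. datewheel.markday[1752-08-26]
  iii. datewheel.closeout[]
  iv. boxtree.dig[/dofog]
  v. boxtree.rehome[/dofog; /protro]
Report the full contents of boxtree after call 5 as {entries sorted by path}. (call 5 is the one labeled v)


>> boxtree.peekin(p='/')
<< []
>> datewheel.markday(d='1752-08-26')
<< 1752-08-26
>> datewheel.closeout()
<< 1752-08-31
>> boxtree.dig(p='/dofog')
<< ok
>> boxtree.rehome(s='/dofog', d='/protro')
<< ok

Answer: {protro/}


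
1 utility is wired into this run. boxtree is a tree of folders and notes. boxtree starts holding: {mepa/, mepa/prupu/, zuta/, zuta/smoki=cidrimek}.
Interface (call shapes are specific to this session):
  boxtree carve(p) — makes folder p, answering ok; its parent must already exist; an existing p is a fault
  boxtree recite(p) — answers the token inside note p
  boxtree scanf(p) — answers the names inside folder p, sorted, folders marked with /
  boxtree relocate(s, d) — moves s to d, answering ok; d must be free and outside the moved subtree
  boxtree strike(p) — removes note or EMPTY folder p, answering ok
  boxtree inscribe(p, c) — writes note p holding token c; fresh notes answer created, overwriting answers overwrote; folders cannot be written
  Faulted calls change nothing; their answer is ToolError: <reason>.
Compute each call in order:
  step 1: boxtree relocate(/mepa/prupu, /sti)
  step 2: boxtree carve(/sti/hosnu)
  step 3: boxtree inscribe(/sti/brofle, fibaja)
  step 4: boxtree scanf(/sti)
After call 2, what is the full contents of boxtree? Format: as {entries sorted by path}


Answer: {mepa/, sti/, sti/hosnu/, zuta/, zuta/smoki=cidrimek}

Derivation:
Then boxtree relocate using s=/mepa/prupu, d=/sti: ok.
I call boxtree carve using p=/sti/hosnu, and see ok.
I try boxtree inscribe using p=/sti/brofle, c=fibaja: created.
Using boxtree scanf using p=/sti, — result: [brofle, hosnu/].


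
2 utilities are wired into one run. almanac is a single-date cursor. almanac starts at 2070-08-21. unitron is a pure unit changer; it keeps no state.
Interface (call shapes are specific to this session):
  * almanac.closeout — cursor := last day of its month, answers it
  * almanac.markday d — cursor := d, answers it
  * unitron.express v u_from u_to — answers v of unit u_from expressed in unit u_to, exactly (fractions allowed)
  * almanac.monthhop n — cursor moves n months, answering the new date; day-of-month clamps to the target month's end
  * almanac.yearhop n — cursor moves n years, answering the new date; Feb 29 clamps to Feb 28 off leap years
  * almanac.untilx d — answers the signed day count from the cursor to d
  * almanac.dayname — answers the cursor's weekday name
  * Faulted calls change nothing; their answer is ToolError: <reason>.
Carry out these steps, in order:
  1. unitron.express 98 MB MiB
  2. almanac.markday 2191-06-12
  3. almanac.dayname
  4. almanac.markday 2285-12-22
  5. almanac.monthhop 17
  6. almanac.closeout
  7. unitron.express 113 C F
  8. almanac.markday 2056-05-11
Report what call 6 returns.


Answer: 2287-05-31

Derivation:
% unitron.express(98, MB, MiB) -> 765625/8192
% almanac.markday(2191-06-12) -> 2191-06-12
% almanac.dayname() -> Sunday
% almanac.markday(2285-12-22) -> 2285-12-22
% almanac.monthhop(17) -> 2287-05-22
% almanac.closeout() -> 2287-05-31
% unitron.express(113, C, F) -> 1177/5
% almanac.markday(2056-05-11) -> 2056-05-11


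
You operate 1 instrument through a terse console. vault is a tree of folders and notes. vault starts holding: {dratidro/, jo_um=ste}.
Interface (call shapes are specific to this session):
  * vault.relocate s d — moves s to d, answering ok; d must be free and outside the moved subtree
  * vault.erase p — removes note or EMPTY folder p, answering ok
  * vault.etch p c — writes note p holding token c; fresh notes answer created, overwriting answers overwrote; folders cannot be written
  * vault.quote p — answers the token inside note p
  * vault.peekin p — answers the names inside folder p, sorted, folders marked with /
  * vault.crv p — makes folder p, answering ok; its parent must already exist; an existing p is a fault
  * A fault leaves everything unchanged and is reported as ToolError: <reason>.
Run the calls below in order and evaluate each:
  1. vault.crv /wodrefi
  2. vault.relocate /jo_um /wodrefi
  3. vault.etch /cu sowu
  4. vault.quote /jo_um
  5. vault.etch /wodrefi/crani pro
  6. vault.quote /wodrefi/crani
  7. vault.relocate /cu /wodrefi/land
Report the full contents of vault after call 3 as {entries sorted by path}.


# 1. crv(/wodrefi) ~> ok
# 2. relocate(/jo_um, /wodrefi) ~> ToolError: exists
# 3. etch(/cu, sowu) ~> created
# 4. quote(/jo_um) ~> ste
# 5. etch(/wodrefi/crani, pro) ~> created
# 6. quote(/wodrefi/crani) ~> pro
# 7. relocate(/cu, /wodrefi/land) ~> ok

Answer: {cu=sowu, dratidro/, jo_um=ste, wodrefi/}


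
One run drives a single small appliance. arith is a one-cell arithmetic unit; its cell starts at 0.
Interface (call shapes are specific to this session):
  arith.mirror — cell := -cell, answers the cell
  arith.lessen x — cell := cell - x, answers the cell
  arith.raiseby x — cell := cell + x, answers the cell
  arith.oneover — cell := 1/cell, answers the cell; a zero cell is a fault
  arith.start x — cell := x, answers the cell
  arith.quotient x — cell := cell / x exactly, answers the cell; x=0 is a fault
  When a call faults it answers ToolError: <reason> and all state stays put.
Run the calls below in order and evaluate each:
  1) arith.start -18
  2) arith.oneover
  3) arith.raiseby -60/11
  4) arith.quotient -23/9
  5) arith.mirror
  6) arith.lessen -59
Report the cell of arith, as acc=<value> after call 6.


Answer: acc=28763/506

Derivation:
# arith.start(-18) ~> -18
# arith.oneover() ~> -1/18
# arith.raiseby(-60/11) ~> -1091/198
# arith.quotient(-23/9) ~> 1091/506
# arith.mirror() ~> -1091/506
# arith.lessen(-59) ~> 28763/506


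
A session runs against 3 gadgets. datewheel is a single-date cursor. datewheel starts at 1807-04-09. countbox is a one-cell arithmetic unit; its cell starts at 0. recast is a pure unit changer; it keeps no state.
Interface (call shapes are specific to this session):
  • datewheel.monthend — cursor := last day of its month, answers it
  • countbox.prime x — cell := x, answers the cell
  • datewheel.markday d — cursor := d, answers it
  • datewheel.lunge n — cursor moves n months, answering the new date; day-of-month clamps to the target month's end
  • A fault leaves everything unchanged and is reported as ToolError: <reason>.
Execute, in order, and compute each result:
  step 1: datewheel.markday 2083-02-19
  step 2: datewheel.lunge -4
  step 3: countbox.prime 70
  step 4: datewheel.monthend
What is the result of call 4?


Step: markday[d: 2083-02-19]
Result: 2083-02-19
Step: lunge[n: -4]
Result: 2082-10-19
Step: prime[x: 70]
Result: 70
Step: monthend[]
Result: 2082-10-31

Answer: 2082-10-31


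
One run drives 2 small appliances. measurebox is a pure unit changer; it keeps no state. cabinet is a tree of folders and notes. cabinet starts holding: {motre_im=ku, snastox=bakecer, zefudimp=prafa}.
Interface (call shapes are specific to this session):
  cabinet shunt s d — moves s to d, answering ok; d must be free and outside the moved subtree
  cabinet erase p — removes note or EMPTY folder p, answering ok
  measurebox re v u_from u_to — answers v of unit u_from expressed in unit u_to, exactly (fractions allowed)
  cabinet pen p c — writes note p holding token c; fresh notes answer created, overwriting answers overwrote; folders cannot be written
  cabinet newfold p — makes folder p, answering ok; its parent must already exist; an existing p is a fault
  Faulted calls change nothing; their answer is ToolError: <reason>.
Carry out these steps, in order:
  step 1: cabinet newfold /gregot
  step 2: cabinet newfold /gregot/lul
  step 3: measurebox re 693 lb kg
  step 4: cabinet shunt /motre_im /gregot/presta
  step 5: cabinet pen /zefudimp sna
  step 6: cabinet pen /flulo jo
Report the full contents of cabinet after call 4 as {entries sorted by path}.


CALL cabinet newfold[p: /gregot]
RET  ok
CALL cabinet newfold[p: /gregot/lul]
RET  ok
CALL measurebox re[v: 693; u_from: lb; u_to: kg]
RET  31433951241/100000000
CALL cabinet shunt[s: /motre_im; d: /gregot/presta]
RET  ok
CALL cabinet pen[p: /zefudimp; c: sna]
RET  overwrote
CALL cabinet pen[p: /flulo; c: jo]
RET  created

Answer: {gregot/, gregot/lul/, gregot/presta=ku, snastox=bakecer, zefudimp=prafa}


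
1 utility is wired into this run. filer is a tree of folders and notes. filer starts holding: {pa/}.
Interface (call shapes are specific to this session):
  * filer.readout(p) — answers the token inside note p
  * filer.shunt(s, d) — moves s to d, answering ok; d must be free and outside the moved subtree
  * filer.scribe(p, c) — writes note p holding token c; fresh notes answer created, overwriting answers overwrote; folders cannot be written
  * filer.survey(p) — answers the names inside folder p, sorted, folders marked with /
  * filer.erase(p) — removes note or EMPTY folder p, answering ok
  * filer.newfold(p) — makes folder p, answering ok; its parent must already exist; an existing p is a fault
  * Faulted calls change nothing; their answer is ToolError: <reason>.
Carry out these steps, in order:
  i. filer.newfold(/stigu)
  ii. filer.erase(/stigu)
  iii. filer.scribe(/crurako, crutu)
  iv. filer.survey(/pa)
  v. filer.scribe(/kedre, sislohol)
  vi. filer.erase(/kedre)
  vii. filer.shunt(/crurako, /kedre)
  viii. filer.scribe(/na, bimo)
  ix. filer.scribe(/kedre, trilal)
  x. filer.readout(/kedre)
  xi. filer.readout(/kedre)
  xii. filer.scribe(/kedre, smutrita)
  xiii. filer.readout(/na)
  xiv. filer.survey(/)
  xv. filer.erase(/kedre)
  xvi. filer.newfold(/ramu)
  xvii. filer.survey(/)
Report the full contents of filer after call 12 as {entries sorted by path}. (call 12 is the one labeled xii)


Answer: {kedre=smutrita, na=bimo, pa/}

Derivation:
CALL filer.newfold[p→/stigu]
RET  ok
CALL filer.erase[p→/stigu]
RET  ok
CALL filer.scribe[p→/crurako; c→crutu]
RET  created
CALL filer.survey[p→/pa]
RET  []
CALL filer.scribe[p→/kedre; c→sislohol]
RET  created
CALL filer.erase[p→/kedre]
RET  ok
CALL filer.shunt[s→/crurako; d→/kedre]
RET  ok
CALL filer.scribe[p→/na; c→bimo]
RET  created
CALL filer.scribe[p→/kedre; c→trilal]
RET  overwrote
CALL filer.readout[p→/kedre]
RET  trilal
CALL filer.readout[p→/kedre]
RET  trilal
CALL filer.scribe[p→/kedre; c→smutrita]
RET  overwrote
CALL filer.readout[p→/na]
RET  bimo
CALL filer.survey[p→/]
RET  [kedre, na, pa/]
CALL filer.erase[p→/kedre]
RET  ok
CALL filer.newfold[p→/ramu]
RET  ok
CALL filer.survey[p→/]
RET  [na, pa/, ramu/]


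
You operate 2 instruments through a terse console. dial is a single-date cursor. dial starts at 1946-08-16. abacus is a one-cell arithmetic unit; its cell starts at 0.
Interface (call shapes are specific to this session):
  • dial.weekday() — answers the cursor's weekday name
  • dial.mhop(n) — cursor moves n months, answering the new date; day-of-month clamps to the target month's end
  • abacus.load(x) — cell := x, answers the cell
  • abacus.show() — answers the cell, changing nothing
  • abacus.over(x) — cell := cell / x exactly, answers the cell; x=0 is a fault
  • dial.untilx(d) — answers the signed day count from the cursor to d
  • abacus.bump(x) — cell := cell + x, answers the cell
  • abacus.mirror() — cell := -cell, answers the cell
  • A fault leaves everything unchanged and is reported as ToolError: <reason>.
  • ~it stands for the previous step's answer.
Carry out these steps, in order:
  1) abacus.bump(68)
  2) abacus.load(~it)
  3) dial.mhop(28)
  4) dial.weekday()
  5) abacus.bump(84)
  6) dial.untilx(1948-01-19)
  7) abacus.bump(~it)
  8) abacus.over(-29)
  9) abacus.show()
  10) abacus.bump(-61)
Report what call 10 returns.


Act: bump[68]
Obs: 68
Act: load[~it]
Obs: 68
Act: mhop[28]
Obs: 1948-12-16
Act: weekday[]
Obs: Thursday
Act: bump[84]
Obs: 152
Act: untilx[1948-01-19]
Obs: -332
Act: bump[~it]
Obs: -180
Act: over[-29]
Obs: 180/29
Act: show[]
Obs: 180/29
Act: bump[-61]
Obs: -1589/29

Answer: -1589/29


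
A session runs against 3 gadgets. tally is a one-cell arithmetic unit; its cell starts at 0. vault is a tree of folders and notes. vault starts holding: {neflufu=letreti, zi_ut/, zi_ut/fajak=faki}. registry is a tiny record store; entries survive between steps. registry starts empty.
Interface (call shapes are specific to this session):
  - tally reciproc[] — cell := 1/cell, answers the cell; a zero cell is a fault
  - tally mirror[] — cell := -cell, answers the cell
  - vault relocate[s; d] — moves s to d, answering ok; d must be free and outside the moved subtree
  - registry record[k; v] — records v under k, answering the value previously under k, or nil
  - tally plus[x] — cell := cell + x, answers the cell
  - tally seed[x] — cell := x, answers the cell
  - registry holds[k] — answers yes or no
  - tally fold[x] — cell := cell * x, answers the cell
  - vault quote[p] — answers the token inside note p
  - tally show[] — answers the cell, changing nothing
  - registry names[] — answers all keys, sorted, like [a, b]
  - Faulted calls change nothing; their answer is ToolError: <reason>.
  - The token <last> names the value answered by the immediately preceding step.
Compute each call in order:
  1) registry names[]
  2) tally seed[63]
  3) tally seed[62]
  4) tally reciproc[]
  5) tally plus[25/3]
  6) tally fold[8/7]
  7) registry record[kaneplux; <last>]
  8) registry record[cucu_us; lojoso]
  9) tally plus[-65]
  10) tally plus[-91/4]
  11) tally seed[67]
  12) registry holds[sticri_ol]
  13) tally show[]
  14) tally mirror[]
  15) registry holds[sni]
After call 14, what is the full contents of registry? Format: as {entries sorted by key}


Answer: {cucu_us=lojoso, kaneplux=6212/651}

Derivation:
I use registry names, and observe [].
I invoke tally seed on x='63', giving 63.
I run tally seed on x='62', and get 62.
I invoke tally reciproc, yielding 1/62.
Next I call tally plus on x='25/3', — result: 1553/186.
I invoke tally fold on x='8/7', and get 6212/651.
Using registry record on k='kaneplux', v='<last>', and observe nil.
I run registry record on k='cucu_us', v='lojoso', and get nil.
Using tally plus on x='-65', and get -36103/651.
I invoke tally plus on x='-91/4': -203653/2604.
Now I run tally seed on x='67', which returns 67.
I call registry holds on k='sticri_ol', and see no.
Next I call tally show(), → 67.
I try tally mirror, and observe -67.
Then registry holds on k='sni', giving no.


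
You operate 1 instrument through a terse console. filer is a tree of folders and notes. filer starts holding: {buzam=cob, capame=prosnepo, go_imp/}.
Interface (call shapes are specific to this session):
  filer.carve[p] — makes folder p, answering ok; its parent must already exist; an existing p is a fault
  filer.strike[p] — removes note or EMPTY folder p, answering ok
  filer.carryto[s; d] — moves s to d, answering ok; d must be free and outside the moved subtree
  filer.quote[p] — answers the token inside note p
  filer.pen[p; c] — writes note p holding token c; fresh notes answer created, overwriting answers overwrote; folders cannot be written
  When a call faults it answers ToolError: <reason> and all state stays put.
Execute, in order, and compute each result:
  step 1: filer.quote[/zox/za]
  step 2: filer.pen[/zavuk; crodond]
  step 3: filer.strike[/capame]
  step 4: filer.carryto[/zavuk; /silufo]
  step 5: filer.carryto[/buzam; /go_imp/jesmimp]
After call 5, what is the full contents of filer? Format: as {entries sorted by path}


·→ quote(p=/zox/za)
·← ToolError: not found
·→ pen(p=/zavuk, c=crodond)
·← created
·→ strike(p=/capame)
·← ok
·→ carryto(s=/zavuk, d=/silufo)
·← ok
·→ carryto(s=/buzam, d=/go_imp/jesmimp)
·← ok

Answer: {go_imp/, go_imp/jesmimp=cob, silufo=crodond}
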